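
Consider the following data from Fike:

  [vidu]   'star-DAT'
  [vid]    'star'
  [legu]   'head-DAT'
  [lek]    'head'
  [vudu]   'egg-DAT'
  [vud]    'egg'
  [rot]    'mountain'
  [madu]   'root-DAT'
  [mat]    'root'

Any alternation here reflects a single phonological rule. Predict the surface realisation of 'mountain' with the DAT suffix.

The root 'root' surfaces as [madu] and [mat], with a stem-final [d] ~ [t] alternation.
But 'star' keeps [d] in both environments ([vidu], [vid]), so there is no rule changing /d/ to [t] in isolation.
Therefore /t/ is basic and [d] is derived by intervocalic voicing (voiceless stops become voiced between vowels).
The one attested form of 'mountain', [rot], shows underlying /rot/. Applying the same rule between vowels gives [rodu].

[rodu]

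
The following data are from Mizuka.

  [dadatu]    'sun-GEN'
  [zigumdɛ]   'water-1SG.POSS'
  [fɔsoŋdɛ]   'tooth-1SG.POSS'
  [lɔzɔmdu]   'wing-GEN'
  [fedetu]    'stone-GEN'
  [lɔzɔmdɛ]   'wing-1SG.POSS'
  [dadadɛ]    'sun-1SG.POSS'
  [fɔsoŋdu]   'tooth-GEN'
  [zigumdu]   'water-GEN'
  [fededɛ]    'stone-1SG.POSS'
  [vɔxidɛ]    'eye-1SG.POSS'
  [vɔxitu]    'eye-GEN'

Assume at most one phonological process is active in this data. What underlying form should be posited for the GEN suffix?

The GEN morpheme has two allomorphs, [-du] and [-tu].
By contrast the 1SG.POSS suffix keeps its initial [d] throughout — that segment must be underlying.
So the underlying form is /-tu/, and voiceless stops become voiced after a nasal.

/-tu/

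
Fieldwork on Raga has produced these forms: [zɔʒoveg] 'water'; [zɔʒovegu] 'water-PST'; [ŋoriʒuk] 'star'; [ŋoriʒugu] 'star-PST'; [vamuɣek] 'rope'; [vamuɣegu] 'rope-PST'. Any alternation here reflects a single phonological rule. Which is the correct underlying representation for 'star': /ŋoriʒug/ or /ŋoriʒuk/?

/ŋoriʒuk/

In [ŋoriʒuk] and [ŋoriʒugu] the final segment of 'star' alternates: [k] ~ [g].
But 'water' keeps [g] in both environments ([zɔʒoveg], [zɔʒovegu]), so there is no rule changing /g/ to [k] in isolation.
The alternation reflects intervocalic voicing: voiceless stops become voiced between vowels. /k/ is underlying.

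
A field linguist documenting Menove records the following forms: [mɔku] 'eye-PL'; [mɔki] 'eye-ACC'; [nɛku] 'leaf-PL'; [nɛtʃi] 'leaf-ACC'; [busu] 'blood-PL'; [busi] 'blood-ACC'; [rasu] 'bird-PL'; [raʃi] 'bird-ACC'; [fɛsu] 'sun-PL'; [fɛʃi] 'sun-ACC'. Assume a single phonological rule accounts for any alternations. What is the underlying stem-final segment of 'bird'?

In [rasu] and [raʃi] the final segment of 'bird' alternates: [s] ~ [ʃ].
But 'blood' keeps [s] in both environments ([busu], [busi]), so there is no rule changing /s/ to [ʃ] before the ACC suffix.
Therefore /ʃ/ is basic and [s] is derived by depalatalization (palato-alveolar /tʃ/ and /ʃ/ become [k] and [s] when no front vowel follows).

/ʃ/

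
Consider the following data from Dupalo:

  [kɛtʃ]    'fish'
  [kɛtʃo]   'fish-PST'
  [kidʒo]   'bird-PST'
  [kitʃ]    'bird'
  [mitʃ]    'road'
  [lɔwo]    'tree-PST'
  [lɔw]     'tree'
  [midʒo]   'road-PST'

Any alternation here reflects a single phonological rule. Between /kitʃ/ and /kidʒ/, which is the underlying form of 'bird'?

/kidʒ/

'bird' shows [dʒ] ~ [tʃ] at the end of the stem ([kidʒo] vs [kitʃ]).
The stem 'fish' ([kɛtʃo], [kɛtʃ]) shows [tʃ] unchanged in both environments, so [tʃ] cannot be basic with [dʒ] derived before the PST suffix.
The alternation reflects word-final obstruent devoicing: voiced obstruents become voiceless word-finally. /dʒ/ is underlying.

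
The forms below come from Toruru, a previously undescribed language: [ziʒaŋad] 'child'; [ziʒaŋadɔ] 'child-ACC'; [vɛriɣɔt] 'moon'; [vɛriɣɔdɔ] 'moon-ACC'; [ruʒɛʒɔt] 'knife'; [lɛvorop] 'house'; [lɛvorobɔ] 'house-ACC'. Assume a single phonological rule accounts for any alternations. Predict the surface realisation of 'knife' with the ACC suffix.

[ruʒɛʒɔdɔ]

The stem for 'moon' ends in [t] in [vɛriɣɔt] but [d] in [vɛriɣɔdɔ].
The stem 'child' ([ziʒaŋad], [ziʒaŋadɔ]) shows [d] unchanged in both environments, so [d] cannot be basic with [t] derived in isolation.
The alternation reflects intervocalic voicing: voiceless stops become voiced between vowels. /t/ is underlying.
From [ruʒɛʒɔt] the stem 'knife' is /ruʒɛʒɔt/; between vowels this yields [ruʒɛʒɔdɔ].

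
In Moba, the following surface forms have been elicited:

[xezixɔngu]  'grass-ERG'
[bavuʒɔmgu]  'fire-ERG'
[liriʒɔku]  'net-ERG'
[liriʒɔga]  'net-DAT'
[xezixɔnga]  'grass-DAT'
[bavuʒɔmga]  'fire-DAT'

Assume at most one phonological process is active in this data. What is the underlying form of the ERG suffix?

/-ku/

The ERG morpheme has two allomorphs, [-gu] and [-ku].
By contrast the DAT suffix keeps its initial [g] throughout — that segment must be underlying.
So the underlying form is /-ku/, and voiceless stops become voiced after a nasal.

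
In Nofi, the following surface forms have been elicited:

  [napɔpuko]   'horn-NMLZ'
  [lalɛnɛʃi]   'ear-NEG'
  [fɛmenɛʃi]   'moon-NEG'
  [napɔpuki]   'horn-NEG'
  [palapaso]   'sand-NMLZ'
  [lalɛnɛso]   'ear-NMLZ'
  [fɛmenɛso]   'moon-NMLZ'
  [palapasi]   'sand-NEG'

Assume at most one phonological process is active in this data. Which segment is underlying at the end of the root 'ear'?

/ʃ/

The root 'ear' surfaces as [lalɛnɛso] and [lalɛnɛʃi], with a stem-final [s] ~ [ʃ] alternation.
But 'sand' keeps [s] in both environments ([palapaso], [palapasi]), so there is no rule changing /s/ to [ʃ] before the NEG suffix.
So /ʃ/ is underlying, and a rule of depalatalization — palato-alveolar /ʃ/ becomes [s] when no front vowel follows — gives [s].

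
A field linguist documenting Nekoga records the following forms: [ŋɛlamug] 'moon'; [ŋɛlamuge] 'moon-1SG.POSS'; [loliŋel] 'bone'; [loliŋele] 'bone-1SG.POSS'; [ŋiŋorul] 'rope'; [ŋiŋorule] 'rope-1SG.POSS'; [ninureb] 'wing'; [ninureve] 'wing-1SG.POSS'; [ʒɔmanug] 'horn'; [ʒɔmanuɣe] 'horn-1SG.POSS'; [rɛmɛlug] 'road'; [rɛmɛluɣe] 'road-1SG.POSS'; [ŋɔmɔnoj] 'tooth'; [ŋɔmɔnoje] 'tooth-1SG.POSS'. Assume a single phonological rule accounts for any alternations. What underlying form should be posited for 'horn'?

The root 'horn' surfaces as [ʒɔmanug] and [ʒɔmanuɣe], with a stem-final [g] ~ [ɣ] alternation.
If /g/ were underlying and a rule turned it into [ɣ] before the 1SG.POSS suffix, 'moon' would also alternate; but it has [g] in both [ŋɛlamug] and [ŋɛlamuge].
So /ɣ/ is underlying, and a rule of word-final hardening — voiced fricatives become stops word-finally — gives [g].

/ʒɔmanuɣ/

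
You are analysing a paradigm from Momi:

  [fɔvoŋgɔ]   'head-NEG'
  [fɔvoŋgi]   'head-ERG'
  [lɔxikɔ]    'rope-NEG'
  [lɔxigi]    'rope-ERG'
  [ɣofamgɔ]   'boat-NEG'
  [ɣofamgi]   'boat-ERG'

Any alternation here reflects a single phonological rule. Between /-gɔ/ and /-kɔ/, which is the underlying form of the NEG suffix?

The NEG suffix surfaces as [-gɔ] and [-kɔ], depending on the final segment of the stem.
The ERG suffix, which begins with [g], is invariant after every stem; so [g] is not altered by any rule here.
So the underlying form is /-kɔ/, and voiceless stops become voiced after a nasal.

/-kɔ/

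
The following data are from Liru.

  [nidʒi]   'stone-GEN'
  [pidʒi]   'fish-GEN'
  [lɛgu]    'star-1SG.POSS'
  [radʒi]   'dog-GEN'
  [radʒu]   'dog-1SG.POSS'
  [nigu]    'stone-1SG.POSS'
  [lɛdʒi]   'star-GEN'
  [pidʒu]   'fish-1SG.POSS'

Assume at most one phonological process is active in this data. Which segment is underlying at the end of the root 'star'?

In [lɛdʒi] and [lɛgu] the final segment of 'star' alternates: [dʒ] ~ [g].
The stem 'dog' ([radʒi], [radʒu]) shows [dʒ] unchanged in both environments, so [dʒ] cannot be basic with [g] derived before the 1SG.POSS suffix.
The alternation reflects palatalization before a front vowel: /g/ becomes palato-alveolar [dʒ] before a front vowel. /g/ is underlying.

/g/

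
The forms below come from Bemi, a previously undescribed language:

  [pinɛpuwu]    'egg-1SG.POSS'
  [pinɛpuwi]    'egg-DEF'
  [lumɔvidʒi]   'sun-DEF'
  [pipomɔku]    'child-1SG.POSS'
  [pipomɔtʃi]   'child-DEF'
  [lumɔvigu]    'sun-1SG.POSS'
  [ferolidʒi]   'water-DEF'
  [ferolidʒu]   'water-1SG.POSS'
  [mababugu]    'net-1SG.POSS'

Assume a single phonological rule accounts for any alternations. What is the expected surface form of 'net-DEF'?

The root 'sun' surfaces as [lumɔvigu] and [lumɔvidʒi], with a stem-final [g] ~ [dʒ] alternation.
But 'water' keeps [dʒ] in both environments ([ferolidʒu], [ferolidʒi]), so there is no rule changing /dʒ/ to [g] before the 1SG.POSS suffix.
So /g/ is underlying, and a rule of palatalization before a front vowel — /k/ and /g/ become palato-alveolar [tʃ] and [dʒ] before a front vowel — gives [dʒ].
The one attested form of 'net', [mababugu], shows underlying /mababug/. Applying the same rule before a front vowel gives [mababudʒi].

[mababudʒi]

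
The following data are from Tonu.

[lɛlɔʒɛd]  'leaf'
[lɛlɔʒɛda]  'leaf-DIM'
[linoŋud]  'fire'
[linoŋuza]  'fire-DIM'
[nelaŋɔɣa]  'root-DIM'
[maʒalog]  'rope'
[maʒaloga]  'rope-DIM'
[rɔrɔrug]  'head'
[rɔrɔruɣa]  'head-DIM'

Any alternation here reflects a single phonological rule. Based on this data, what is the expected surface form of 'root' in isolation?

In [rɔrɔrug] and [rɔrɔruɣa] the final segment of 'head' alternates: [g] ~ [ɣ].
Compare 'rope', with invariant [g] in [maʒalog] and [maʒaloga]: an analysis with underlying /g/ and a rule producing [ɣ] before the DIM suffix would wrongly predict alternation here too.
The underlying segment must be /ɣ/; voiced fricatives become stops word-finally, yielding [g] there.
From [nelaŋɔɣa] the stem 'root' is /nelaŋɔɣ/; word-finally this yields [nelaŋɔg].

[nelaŋɔg]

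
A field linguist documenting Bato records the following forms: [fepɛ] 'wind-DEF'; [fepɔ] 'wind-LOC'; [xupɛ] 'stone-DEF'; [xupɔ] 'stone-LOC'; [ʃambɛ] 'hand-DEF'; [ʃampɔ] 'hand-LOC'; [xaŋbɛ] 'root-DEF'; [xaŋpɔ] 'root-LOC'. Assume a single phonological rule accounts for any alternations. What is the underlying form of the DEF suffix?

The DEF suffix surfaces as [-bɛ] and [-pɛ], depending on the final segment of the stem.
The LOC suffix, which begins with [p], is invariant after every stem; so [p] is not altered by any rule here.
So the underlying form is /-bɛ/, and voiced stops become voiceless after a vowel.

/-bɛ/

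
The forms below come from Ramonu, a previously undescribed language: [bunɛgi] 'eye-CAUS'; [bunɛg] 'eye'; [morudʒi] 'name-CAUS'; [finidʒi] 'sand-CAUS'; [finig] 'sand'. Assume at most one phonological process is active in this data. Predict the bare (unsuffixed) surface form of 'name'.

[morug]

The root 'sand' surfaces as [finidʒi] and [finig], with a stem-final [dʒ] ~ [g] alternation.
If /g/ were underlying and a rule turned it into [dʒ] before the CAUS suffix, 'eye' would also alternate; but it has [g] in both [bunɛgi] and [bunɛg].
The alternation reflects depalatalization: palato-alveolar /dʒ/ becomes [g] when no front vowel follows. /dʒ/ is underlying.
The one attested form of 'name', [morudʒi], shows underlying /morudʒ/. Applying the same rule when no front vowel follows gives [morug].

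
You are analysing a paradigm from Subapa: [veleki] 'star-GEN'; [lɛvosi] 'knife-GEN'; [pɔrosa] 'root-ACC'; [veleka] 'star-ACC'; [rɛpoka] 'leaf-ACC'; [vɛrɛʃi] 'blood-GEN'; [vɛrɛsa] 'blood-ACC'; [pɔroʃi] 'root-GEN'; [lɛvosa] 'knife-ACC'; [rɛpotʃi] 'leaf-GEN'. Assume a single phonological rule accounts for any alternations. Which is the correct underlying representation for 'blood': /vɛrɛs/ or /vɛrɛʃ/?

The root 'blood' surfaces as [vɛrɛʃi] and [vɛrɛsa], with a stem-final [ʃ] ~ [s] alternation.
The stem 'knife' ([lɛvosi], [lɛvosa]) shows [s] unchanged in both environments, so [s] cannot be basic with [ʃ] derived before the GEN suffix.
Therefore /ʃ/ is basic and [s] is derived by depalatalization (palato-alveolar /tʃ/ and /ʃ/ become [k] and [s] when no front vowel follows).

/vɛrɛʃ/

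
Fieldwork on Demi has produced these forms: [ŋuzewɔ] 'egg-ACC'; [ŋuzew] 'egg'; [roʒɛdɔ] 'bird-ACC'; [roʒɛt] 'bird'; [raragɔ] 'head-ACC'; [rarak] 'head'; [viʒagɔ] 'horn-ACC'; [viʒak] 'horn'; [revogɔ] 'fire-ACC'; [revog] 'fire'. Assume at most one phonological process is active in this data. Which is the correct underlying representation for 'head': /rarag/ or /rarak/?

/rarak/

The root 'head' surfaces as [raragɔ] and [rarak], with a stem-final [g] ~ [k] alternation.
Compare 'fire', with invariant [g] in [revogɔ] and [revog]: an analysis with underlying /g/ and a rule producing [k] in isolation would wrongly predict alternation here too.
The alternation reflects intervocalic voicing: voiceless stops become voiced between vowels. /k/ is underlying.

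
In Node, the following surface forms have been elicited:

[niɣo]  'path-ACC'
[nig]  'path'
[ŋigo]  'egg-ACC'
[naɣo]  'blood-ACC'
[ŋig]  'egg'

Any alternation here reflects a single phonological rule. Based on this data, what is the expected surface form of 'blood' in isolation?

'path' shows [g] ~ [ɣ] at the end of the stem ([nig] vs [niɣo]).
If /g/ were underlying and a rule turned it into [ɣ] before the ACC suffix, 'egg' would also alternate; but it has [g] in both [ŋig] and [ŋigo].
The alternation reflects word-final hardening: voiced fricatives become stops word-finally. /ɣ/ is underlying.
The one attested form of 'blood', [naɣo], shows underlying /naɣ/. Applying the same rule word-finally gives [nag].

[nag]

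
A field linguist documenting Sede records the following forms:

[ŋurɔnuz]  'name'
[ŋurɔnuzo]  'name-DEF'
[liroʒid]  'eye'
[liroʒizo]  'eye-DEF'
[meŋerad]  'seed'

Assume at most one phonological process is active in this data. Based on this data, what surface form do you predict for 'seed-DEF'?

[meŋerazo]

In [liroʒid] and [liroʒizo] the final segment of 'eye' alternates: [d] ~ [z].
Compare 'name', with invariant [z] in [ŋurɔnuz] and [ŋurɔnuzo]: an analysis with underlying /z/ and a rule producing [d] in isolation would wrongly predict alternation here too.
So /d/ is underlying, and a rule of intervocalic spirantization — voiced stops become fricatives between vowels — gives [z].
From [meŋerad] the stem 'seed' is /meŋerad/; between vowels this yields [meŋerazo].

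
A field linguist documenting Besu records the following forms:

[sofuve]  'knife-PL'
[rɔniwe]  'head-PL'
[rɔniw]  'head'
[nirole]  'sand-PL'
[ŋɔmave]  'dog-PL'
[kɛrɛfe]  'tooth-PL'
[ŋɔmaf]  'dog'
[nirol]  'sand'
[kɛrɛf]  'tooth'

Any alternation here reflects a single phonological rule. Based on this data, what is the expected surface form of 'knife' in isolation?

[sofuf]

'dog' shows [v] ~ [f] at the end of the stem ([ŋɔmave] vs [ŋɔmaf]).
Compare 'tooth', with invariant [f] in [kɛrɛfe] and [kɛrɛf]: an analysis with underlying /f/ and a rule producing [v] before the PL suffix would wrongly predict alternation here too.
The underlying segment must be /v/; voiced obstruents become voiceless word-finally, yielding [f] there.
The one attested form of 'knife', [sofuve], shows underlying /sofuv/. Applying the same rule word-finally gives [sofuf].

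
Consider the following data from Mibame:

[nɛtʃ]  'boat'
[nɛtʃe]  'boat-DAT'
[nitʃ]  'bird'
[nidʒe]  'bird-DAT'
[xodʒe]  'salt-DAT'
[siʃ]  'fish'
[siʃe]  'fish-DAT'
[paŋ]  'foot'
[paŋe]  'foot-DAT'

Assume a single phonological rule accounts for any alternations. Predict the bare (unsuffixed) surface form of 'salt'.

'bird' shows [tʃ] ~ [dʒ] at the end of the stem ([nitʃ] vs [nidʒe]).
If /tʃ/ were underlying and a rule turned it into [dʒ] before the DAT suffix, 'boat' would also alternate; but it has [tʃ] in both [nɛtʃ] and [nɛtʃe].
The underlying segment must be /dʒ/; voiced obstruents become voiceless word-finally, yielding [tʃ] there.
From [xodʒe] the stem 'salt' is /xodʒ/; word-finally this yields [xotʃ].

[xotʃ]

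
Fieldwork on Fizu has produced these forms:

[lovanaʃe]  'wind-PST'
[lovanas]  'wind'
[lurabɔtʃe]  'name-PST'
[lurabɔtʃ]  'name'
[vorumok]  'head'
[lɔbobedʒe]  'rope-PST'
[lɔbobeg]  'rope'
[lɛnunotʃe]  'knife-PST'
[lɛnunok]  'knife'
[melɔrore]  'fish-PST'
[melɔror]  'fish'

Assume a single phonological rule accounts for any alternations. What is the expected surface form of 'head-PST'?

[vorumotʃe]

The stem for 'knife' ends in [tʃ] in [lɛnunotʃe] but [k] in [lɛnunok].
Compare 'name', with invariant [tʃ] in [lurabɔtʃe] and [lurabɔtʃ]: an analysis with underlying /tʃ/ and a rule producing [k] in isolation would wrongly predict alternation here too.
So /k/ is underlying, and a rule of palatalization before a front vowel — /k/, /g/ and /s/ become palato-alveolar [tʃ], [dʒ] and [ʃ] before a front vowel — gives [tʃ].
The one attested form of 'head', [vorumok], shows underlying /vorumok/. Applying the same rule before a front vowel gives [vorumotʃe].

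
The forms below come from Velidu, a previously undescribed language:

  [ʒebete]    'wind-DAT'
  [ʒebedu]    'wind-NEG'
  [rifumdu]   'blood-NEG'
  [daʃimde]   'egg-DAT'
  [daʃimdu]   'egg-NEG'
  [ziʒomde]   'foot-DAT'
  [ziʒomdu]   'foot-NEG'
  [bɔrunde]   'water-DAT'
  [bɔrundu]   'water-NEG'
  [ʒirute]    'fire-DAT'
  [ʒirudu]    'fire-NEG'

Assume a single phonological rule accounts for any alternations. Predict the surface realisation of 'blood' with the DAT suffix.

The DAT suffix surfaces as [-de] and [-te], depending on the final segment of the stem.
By contrast the NEG suffix keeps its initial [d] throughout — that segment must be underlying.
So the underlying form is /-te/, and voiceless stops become voiced after a nasal.
After 'blood', which ends in a nasal, the suffix surfaces as [-de], giving [rifumde].

[rifumde]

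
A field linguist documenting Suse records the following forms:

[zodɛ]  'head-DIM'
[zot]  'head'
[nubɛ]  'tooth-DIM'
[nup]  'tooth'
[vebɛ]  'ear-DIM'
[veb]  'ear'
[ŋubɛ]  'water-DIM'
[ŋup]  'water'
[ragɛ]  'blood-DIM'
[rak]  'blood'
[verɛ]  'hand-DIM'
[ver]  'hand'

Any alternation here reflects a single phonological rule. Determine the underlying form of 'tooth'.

/nup/

The root 'tooth' surfaces as [nubɛ] and [nup], with a stem-final [b] ~ [p] alternation.
Compare 'ear', with invariant [b] in [vebɛ] and [veb]: an analysis with underlying /b/ and a rule producing [p] in isolation would wrongly predict alternation here too.
The alternation reflects intervocalic voicing: voiceless stops become voiced between vowels. /p/ is underlying.
So 'tooth' = /nup/.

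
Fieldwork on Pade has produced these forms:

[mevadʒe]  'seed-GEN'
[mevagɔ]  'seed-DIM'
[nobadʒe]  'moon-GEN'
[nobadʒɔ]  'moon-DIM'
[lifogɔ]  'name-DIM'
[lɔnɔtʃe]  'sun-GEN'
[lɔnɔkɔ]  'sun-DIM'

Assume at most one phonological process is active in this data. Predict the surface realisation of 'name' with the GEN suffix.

'seed' shows [dʒ] ~ [g] at the end of the stem ([mevadʒe] vs [mevagɔ]).
But 'moon' keeps [dʒ] in both environments ([nobadʒe], [nobadʒɔ]), so there is no rule changing /dʒ/ to [g] before the DIM suffix.
The underlying segment must be /g/; /k/ and /g/ become palato-alveolar [tʃ] and [dʒ] before a front vowel, yielding [dʒ] there.
From [lifogɔ] the stem 'name' is /lifog/; before a front vowel this yields [lifodʒe].

[lifodʒe]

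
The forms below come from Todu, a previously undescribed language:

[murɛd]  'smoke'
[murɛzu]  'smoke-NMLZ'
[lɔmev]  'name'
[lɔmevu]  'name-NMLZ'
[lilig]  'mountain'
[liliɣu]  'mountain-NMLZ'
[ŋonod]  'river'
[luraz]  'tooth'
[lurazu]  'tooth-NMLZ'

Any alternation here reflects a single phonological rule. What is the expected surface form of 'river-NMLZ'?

The stem for 'smoke' ends in [d] in [murɛd] but [z] in [murɛzu].
The stem 'tooth' ([luraz], [lurazu]) shows [z] unchanged in both environments, so [z] cannot be basic with [d] derived in isolation.
The alternation reflects intervocalic spirantization: voiced stops become fricatives between vowels. /d/ is underlying.
From [ŋonod] the stem 'river' is /ŋonod/; between vowels this yields [ŋonozu].

[ŋonozu]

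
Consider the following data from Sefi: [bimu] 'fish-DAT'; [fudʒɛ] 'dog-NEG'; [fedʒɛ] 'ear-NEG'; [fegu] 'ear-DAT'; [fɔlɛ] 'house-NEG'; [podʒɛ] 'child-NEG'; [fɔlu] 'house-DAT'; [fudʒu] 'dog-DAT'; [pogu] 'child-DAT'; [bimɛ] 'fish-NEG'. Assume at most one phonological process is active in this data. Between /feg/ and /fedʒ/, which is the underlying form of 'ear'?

/feg/

The stem for 'ear' ends in [dʒ] in [fedʒɛ] but [g] in [fegu].
The stem 'dog' ([fudʒɛ], [fudʒu]) shows [dʒ] unchanged in both environments, so [dʒ] cannot be basic with [g] derived before the DAT suffix.
So /g/ is underlying, and a rule of palatalization before a front vowel — /g/ becomes palato-alveolar [dʒ] before a front vowel — gives [dʒ].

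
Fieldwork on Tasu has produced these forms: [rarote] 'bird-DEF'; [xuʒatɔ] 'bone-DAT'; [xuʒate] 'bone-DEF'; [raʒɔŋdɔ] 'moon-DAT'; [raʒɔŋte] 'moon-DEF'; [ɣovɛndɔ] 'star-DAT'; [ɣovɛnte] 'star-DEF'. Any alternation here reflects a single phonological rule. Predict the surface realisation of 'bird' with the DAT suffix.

[rarotɔ]

The DAT suffix surfaces as [-dɔ] and [-tɔ], depending on the final segment of the stem.
The DEF suffix, which begins with [t], is invariant after every stem; so [t] is not altered by any rule here.
So the underlying form is /-dɔ/, and voiced stops become voiceless after a vowel.
After 'bird', which ends in a vowel, the suffix surfaces as [-tɔ], giving [rarotɔ].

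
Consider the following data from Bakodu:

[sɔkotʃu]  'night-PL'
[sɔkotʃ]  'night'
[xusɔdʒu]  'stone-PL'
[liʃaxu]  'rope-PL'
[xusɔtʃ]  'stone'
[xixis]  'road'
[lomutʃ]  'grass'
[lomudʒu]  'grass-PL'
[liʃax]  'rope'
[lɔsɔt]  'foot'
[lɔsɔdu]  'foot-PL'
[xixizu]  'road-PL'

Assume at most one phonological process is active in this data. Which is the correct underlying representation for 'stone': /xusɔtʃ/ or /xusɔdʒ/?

/xusɔdʒ/

The stem for 'stone' ends in [tʃ] in [xusɔtʃ] but [dʒ] in [xusɔdʒu].
Compare 'night', with invariant [tʃ] in [sɔkotʃ] and [sɔkotʃu]: an analysis with underlying /tʃ/ and a rule producing [dʒ] before the PL suffix would wrongly predict alternation here too.
So /dʒ/ is underlying, and a rule of word-final obstruent devoicing — voiced obstruents become voiceless word-finally — gives [tʃ].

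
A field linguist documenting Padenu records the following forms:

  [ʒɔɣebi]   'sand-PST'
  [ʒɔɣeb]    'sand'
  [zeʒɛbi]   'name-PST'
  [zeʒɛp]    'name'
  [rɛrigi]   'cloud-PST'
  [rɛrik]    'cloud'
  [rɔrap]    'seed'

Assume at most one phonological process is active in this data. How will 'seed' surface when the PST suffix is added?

[rɔrabi]

The stem for 'name' ends in [b] in [zeʒɛbi] but [p] in [zeʒɛp].
But 'sand' keeps [b] in both environments ([ʒɔɣebi], [ʒɔɣeb]), so there is no rule changing /b/ to [p] in isolation.
So /p/ is underlying, and a rule of intervocalic voicing — voiceless stops become voiced between vowels — gives [b].
From [rɔrap] the stem 'seed' is /rɔrap/; between vowels this yields [rɔrabi].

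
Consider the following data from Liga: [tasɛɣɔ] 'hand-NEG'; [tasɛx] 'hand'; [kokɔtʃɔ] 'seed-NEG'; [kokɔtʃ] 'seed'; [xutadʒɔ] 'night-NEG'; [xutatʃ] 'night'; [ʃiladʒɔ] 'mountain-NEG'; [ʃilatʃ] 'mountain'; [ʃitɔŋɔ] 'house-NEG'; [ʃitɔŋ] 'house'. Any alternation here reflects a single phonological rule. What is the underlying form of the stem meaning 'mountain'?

/ʃiladʒ/

The root 'mountain' surfaces as [ʃiladʒɔ] and [ʃilatʃ], with a stem-final [dʒ] ~ [tʃ] alternation.
Compare 'seed', with invariant [tʃ] in [kokɔtʃɔ] and [kokɔtʃ]: an analysis with underlying /tʃ/ and a rule producing [dʒ] before the NEG suffix would wrongly predict alternation here too.
The alternation reflects word-final obstruent devoicing: voiced obstruents become voiceless word-finally. /dʒ/ is underlying.
Hence 'mountain' is /ʃiladʒ/ underlyingly.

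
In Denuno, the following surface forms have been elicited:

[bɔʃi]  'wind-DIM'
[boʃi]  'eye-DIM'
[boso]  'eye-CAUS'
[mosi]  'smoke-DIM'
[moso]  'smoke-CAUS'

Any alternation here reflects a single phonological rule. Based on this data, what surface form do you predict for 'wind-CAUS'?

'eye' shows [ʃ] ~ [s] at the end of the stem ([boʃi] vs [boso]).
Compare 'smoke', with invariant [s] in [mosi] and [moso]: an analysis with underlying /s/ and a rule producing [ʃ] before the DIM suffix would wrongly predict alternation here too.
The underlying segment must be /ʃ/; palato-alveolar /ʃ/ becomes [s] when no front vowel follows, yielding [s] there.
The one attested form of 'wind', [bɔʃi], shows underlying /bɔʃ/. Applying the same rule when no front vowel follows gives [bɔso].

[bɔso]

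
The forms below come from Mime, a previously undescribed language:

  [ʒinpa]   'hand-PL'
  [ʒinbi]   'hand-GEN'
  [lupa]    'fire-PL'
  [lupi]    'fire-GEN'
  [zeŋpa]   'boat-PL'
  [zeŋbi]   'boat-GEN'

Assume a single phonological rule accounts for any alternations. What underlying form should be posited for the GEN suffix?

/-bi/

The GEN morpheme has two allomorphs, [-bi] and [-pi].
The PL suffix, which begins with [p], is invariant after every stem; so [p] is not altered by any rule here.
The GEN suffix is therefore /-bi/ underlyingly, with post-vocalic devoicing: voiced stops become voiceless after a vowel.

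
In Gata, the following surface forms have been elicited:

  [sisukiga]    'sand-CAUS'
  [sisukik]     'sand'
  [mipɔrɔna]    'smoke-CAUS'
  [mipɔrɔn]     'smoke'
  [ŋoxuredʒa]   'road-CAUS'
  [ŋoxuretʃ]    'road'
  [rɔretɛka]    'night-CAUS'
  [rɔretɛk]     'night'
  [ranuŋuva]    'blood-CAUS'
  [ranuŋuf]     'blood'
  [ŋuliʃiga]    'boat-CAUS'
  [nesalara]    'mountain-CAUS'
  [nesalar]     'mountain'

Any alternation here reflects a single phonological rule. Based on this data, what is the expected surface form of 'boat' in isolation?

In [sisukiga] and [sisukik] the final segment of 'sand' alternates: [g] ~ [k].
If /k/ were underlying and a rule turned it into [g] before the CAUS suffix, 'night' would also alternate; but it has [k] in both [rɔretɛka] and [rɔretɛk].
The alternation reflects word-final obstruent devoicing: voiced obstruents become voiceless word-finally. /g/ is underlying.
The one attested form of 'boat', [ŋuliʃiga], shows underlying /ŋuliʃig/. Applying the same rule word-finally gives [ŋuliʃik].

[ŋuliʃik]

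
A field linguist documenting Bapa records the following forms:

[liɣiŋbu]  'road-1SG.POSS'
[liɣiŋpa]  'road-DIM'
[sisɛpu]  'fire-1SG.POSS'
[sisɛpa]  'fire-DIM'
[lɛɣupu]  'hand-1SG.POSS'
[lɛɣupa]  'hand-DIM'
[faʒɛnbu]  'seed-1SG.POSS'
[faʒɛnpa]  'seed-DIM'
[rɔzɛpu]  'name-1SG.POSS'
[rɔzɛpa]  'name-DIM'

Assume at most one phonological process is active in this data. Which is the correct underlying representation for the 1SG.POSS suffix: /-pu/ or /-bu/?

The 1SG.POSS suffix surfaces as [-bu] and [-pu], depending on the final segment of the stem.
By contrast the DIM suffix keeps its initial [p] throughout — that segment must be underlying.
So the underlying form is /-bu/, and voiced stops become voiceless after a vowel.

/-bu/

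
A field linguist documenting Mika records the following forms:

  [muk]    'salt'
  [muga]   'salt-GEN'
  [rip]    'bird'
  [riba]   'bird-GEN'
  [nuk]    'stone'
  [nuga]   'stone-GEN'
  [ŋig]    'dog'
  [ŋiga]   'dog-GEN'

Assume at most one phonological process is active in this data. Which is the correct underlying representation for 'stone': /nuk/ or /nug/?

/nuk/

The root 'stone' surfaces as [nuk] and [nuga], with a stem-final [k] ~ [g] alternation.
Compare 'dog', with invariant [g] in [ŋig] and [ŋiga]: an analysis with underlying /g/ and a rule producing [k] in isolation would wrongly predict alternation here too.
Therefore /k/ is basic and [g] is derived by intervocalic voicing (voiceless stops become voiced between vowels).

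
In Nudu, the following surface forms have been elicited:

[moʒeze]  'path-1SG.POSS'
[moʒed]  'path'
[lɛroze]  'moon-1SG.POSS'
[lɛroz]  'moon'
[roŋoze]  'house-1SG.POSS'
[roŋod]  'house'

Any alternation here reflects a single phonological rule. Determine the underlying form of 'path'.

/moʒed/

The root 'path' surfaces as [moʒeze] and [moʒed], with a stem-final [z] ~ [d] alternation.
Compare 'moon', with invariant [z] in [lɛroze] and [lɛroz]: an analysis with underlying /z/ and a rule producing [d] in isolation would wrongly predict alternation here too.
The alternation reflects intervocalic spirantization: voiced stops become fricatives between vowels. /d/ is underlying.
So 'path' = /moʒed/.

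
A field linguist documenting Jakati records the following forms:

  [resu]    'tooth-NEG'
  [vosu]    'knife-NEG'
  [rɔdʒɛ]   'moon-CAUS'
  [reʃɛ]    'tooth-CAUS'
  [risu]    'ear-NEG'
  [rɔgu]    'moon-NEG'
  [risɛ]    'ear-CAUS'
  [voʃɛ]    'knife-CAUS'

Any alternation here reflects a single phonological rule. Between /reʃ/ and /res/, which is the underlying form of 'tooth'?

/reʃ/

The root 'tooth' surfaces as [reʃɛ] and [resu], with a stem-final [ʃ] ~ [s] alternation.
But 'ear' keeps [s] in both environments ([risɛ], [risu]), so there is no rule changing /s/ to [ʃ] before the CAUS suffix.
Therefore /ʃ/ is basic and [s] is derived by depalatalization (palato-alveolar /dʒ/ and /ʃ/ become [g] and [s] when no front vowel follows).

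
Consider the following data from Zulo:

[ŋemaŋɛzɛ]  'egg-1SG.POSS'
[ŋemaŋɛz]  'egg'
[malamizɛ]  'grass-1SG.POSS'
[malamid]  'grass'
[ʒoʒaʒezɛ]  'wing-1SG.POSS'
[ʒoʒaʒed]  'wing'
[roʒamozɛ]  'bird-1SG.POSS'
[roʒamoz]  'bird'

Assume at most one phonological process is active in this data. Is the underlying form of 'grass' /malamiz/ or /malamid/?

In [malamizɛ] and [malamid] the final segment of 'grass' alternates: [z] ~ [d].
If /z/ were underlying and a rule turned it into [d] in isolation, 'egg' would also alternate; but it has [z] in both [ŋemaŋɛzɛ] and [ŋemaŋɛz].
Therefore /d/ is basic and [z] is derived by intervocalic spirantization (voiced stops become fricatives between vowels).

/malamid/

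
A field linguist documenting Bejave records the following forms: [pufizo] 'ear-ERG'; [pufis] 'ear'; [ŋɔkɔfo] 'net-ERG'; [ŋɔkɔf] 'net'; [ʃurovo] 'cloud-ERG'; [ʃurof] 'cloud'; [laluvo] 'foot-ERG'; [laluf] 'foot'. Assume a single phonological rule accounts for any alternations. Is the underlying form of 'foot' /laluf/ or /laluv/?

/laluv/

The root 'foot' surfaces as [laluvo] and [laluf], with a stem-final [v] ~ [f] alternation.
But 'net' keeps [f] in both environments ([ŋɔkɔfo], [ŋɔkɔf]), so there is no rule changing /f/ to [v] before the ERG suffix.
So /v/ is underlying, and a rule of word-final obstruent devoicing — voiced obstruents become voiceless word-finally — gives [f].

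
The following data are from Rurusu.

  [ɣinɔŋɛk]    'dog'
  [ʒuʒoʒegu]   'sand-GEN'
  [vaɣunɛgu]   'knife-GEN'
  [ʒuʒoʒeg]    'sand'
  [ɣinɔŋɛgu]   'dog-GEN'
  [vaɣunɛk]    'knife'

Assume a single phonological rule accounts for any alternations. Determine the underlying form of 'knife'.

/vaɣunɛk/

In [vaɣunɛgu] and [vaɣunɛk] the final segment of 'knife' alternates: [g] ~ [k].
Compare 'sand', with invariant [g] in [ʒuʒoʒegu] and [ʒuʒoʒeg]: an analysis with underlying /g/ and a rule producing [k] in isolation would wrongly predict alternation here too.
The alternation reflects intervocalic voicing: voiceless stops become voiced between vowels. /k/ is underlying.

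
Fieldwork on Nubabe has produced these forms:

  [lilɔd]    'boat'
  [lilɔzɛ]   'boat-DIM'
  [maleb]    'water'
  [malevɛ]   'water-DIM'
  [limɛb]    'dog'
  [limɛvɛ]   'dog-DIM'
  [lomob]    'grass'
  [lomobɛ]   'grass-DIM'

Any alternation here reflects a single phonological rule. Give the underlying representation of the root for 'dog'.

'dog' shows [b] ~ [v] at the end of the stem ([limɛb] vs [limɛvɛ]).
But 'grass' keeps [b] in both environments ([lomob], [lomobɛ]), so there is no rule changing /b/ to [v] before the DIM suffix.
Therefore /v/ is basic and [b] is derived by word-final hardening (voiced fricatives become stops word-finally).
Hence 'dog' is /limɛv/ underlyingly.

/limɛv/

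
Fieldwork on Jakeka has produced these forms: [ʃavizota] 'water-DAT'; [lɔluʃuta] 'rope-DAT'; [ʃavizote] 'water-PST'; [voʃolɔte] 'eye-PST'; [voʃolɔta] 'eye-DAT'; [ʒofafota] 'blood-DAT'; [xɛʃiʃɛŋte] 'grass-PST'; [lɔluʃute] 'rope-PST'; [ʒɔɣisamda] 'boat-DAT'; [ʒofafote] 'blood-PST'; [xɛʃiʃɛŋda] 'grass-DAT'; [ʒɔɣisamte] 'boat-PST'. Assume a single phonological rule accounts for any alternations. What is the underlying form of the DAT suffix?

/-da/

The DAT morpheme has two allomorphs, [-da] and [-ta].
The PST suffix, which begins with [t], is invariant after every stem; so [t] is not altered by any rule here.
The DAT suffix is therefore /-da/ underlyingly, with post-vocalic devoicing: voiced stops become voiceless after a vowel.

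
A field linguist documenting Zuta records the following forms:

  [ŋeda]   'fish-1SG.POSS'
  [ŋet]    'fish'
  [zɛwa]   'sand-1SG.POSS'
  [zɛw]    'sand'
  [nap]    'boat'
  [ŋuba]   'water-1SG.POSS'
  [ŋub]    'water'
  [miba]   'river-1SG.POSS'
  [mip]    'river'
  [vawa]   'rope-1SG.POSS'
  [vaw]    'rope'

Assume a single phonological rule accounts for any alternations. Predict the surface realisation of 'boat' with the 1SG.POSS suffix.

[naba]

'river' shows [b] ~ [p] at the end of the stem ([miba] vs [mip]).
The stem 'water' ([ŋuba], [ŋub]) shows [b] unchanged in both environments, so [b] cannot be basic with [p] derived in isolation.
The underlying segment must be /p/; voiceless stops become voiced between vowels, yielding [b] there.
The one attested form of 'boat', [nap], shows underlying /nap/. Applying the same rule between vowels gives [naba].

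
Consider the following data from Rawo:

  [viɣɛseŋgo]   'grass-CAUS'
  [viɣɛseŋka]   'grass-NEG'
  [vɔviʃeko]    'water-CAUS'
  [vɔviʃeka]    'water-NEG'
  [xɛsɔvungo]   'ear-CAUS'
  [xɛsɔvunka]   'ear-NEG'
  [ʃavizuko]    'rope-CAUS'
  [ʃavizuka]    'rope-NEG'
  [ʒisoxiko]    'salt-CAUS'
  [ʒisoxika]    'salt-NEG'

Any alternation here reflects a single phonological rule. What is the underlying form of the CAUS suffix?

/-go/

The CAUS morpheme has two allomorphs, [-go] and [-ko].
By contrast the NEG suffix keeps its initial [k] throughout — that segment must be underlying.
So the underlying form is /-go/, and voiced stops become voiceless after a vowel.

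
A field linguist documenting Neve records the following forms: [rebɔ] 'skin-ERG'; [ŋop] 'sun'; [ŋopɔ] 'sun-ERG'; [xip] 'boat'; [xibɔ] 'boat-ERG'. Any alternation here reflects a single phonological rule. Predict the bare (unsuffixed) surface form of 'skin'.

The stem for 'boat' ends in [p] in [xip] but [b] in [xibɔ].
But 'sun' keeps [p] in both environments ([ŋop], [ŋopɔ]), so there is no rule changing /p/ to [b] before the ERG suffix.
The alternation reflects word-final obstruent devoicing: voiced obstruents become voiceless word-finally. /b/ is underlying.
The one attested form of 'skin', [rebɔ], shows underlying /reb/. Applying the same rule word-finally gives [rep].

[rep]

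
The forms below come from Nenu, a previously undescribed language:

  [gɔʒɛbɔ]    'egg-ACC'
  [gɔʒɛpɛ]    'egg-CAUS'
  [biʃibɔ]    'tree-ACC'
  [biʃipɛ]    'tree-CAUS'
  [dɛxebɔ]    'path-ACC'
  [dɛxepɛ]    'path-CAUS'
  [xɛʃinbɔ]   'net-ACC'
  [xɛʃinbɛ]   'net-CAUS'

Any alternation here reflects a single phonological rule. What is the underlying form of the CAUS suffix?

/-pɛ/

The CAUS suffix surfaces as [-bɛ] and [-pɛ], depending on the final segment of the stem.
By contrast the ACC suffix keeps its initial [b] throughout — that segment must be underlying.
The CAUS suffix is therefore /-pɛ/ underlyingly, with post-nasal voicing: voiceless stops become voiced after a nasal.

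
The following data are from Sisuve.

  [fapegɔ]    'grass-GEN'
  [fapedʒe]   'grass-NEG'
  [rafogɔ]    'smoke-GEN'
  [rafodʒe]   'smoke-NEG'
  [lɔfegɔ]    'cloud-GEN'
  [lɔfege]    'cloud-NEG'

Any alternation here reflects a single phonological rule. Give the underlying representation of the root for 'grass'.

/fapedʒ/

In [fapegɔ] and [fapedʒe] the final segment of 'grass' alternates: [g] ~ [dʒ].
But 'cloud' keeps [g] in both environments ([lɔfegɔ], [lɔfege]), so there is no rule changing /g/ to [dʒ] before the NEG suffix.
Therefore /dʒ/ is basic and [g] is derived by depalatalization (palato-alveolar /dʒ/ becomes [g] when no front vowel follows).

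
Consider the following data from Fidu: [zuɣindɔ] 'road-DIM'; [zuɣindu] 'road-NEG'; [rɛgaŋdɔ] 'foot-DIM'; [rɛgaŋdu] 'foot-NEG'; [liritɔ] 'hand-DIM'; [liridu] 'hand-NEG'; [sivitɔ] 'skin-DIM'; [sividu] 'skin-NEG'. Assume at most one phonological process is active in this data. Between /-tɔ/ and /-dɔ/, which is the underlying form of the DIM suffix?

/-tɔ/

The DIM suffix surfaces as [-dɔ] and [-tɔ], depending on the final segment of the stem.
The NEG suffix, which begins with [d], is invariant after every stem; so [d] is not altered by any rule here.
So the underlying form is /-tɔ/, and voiceless stops become voiced after a nasal.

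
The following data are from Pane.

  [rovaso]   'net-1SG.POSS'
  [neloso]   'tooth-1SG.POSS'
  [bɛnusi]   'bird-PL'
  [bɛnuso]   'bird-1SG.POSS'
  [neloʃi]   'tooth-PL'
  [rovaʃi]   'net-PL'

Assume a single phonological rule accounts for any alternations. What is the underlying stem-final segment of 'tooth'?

'tooth' shows [ʃ] ~ [s] at the end of the stem ([neloʃi] vs [neloso]).
If /s/ were underlying and a rule turned it into [ʃ] before the PL suffix, 'bird' would also alternate; but it has [s] in both [bɛnusi] and [bɛnuso].
The alternation reflects depalatalization: palato-alveolar /ʃ/ becomes [s] when no front vowel follows. /ʃ/ is underlying.

/ʃ/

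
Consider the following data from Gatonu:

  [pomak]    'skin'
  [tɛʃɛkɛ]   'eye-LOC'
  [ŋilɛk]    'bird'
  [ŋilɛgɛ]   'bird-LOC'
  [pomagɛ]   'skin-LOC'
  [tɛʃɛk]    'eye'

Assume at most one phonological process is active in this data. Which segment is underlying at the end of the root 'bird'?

The root 'bird' surfaces as [ŋilɛgɛ] and [ŋilɛk], with a stem-final [g] ~ [k] alternation.
Compare 'eye', with invariant [k] in [tɛʃɛkɛ] and [tɛʃɛk]: an analysis with underlying /k/ and a rule producing [g] before the LOC suffix would wrongly predict alternation here too.
Therefore /g/ is basic and [k] is derived by word-final obstruent devoicing (voiced obstruents become voiceless word-finally).

/g/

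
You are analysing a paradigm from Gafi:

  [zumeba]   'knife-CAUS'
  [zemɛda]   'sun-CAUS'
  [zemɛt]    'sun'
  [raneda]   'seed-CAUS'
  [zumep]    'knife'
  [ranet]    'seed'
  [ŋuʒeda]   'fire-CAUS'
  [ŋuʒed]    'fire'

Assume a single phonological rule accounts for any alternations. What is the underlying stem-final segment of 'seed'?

In [raneda] and [ranet] the final segment of 'seed' alternates: [d] ~ [t].
If /d/ were underlying and a rule turned it into [t] in isolation, 'fire' would also alternate; but it has [d] in both [ŋuʒeda] and [ŋuʒed].
So /t/ is underlying, and a rule of intervocalic voicing — voiceless stops become voiced between vowels — gives [d].

/t/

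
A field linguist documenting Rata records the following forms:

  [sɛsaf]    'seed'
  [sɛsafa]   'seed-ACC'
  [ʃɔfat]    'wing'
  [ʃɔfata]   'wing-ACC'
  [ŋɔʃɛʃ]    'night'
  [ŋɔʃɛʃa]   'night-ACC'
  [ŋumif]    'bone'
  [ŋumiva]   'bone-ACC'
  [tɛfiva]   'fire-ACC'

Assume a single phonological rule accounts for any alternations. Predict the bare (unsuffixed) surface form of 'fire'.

In [ŋumif] and [ŋumiva] the final segment of 'bone' alternates: [f] ~ [v].
But 'seed' keeps [f] in both environments ([sɛsaf], [sɛsafa]), so there is no rule changing /f/ to [v] before the ACC suffix.
The underlying segment must be /v/; voiced obstruents become voiceless word-finally, yielding [f] there.
The one attested form of 'fire', [tɛfiva], shows underlying /tɛfiv/. Applying the same rule word-finally gives [tɛfif].

[tɛfif]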